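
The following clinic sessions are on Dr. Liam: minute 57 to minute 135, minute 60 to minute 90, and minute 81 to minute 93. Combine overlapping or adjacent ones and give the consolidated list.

minute 60 to minute 90 overlaps/touches minute 57 to minute 135 → extend to minute 57 to minute 135.
minute 81 to minute 93 overlaps/touches minute 57 to minute 135 → extend to minute 57 to minute 135.

minute 57 to minute 135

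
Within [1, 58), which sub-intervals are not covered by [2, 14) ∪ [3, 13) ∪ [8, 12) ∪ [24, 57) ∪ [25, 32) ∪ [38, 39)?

[1, 2) ∪ [14, 24) ∪ [57, 58)

After merging, the occupied span is [2, 14), [24, 57).
Uncovered inside [1, 58): [1, 2), [14, 24), [57, 58).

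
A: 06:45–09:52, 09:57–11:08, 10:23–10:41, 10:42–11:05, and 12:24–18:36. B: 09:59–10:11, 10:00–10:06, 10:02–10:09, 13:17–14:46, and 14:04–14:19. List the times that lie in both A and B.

09:59–10:11, 13:17–14:46

First set merges to 06:45–09:52, 09:57–11:08, 12:24–18:36.
Second set merges to 09:59–10:11, 13:17–14:46.
06:45–09:52 meets no B interval.
09:57–11:08 ∩ B → 09:59–10:11.
12:24–18:36 ∩ B → 13:17–14:46.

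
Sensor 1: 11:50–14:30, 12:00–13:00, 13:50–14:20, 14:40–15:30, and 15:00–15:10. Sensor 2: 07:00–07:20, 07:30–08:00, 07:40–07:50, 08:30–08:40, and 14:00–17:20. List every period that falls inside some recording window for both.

First set merges to 11:50–14:30, 14:40–15:30.
Second set merges to 07:00–07:20, 07:30–08:00, 08:30–08:40, 14:00–17:20.
11:50–14:30 meets the second set on 14:00–14:30.
14:40–15:30 meets the second set on 14:40–15:30.

14:00–14:30, 14:40–15:30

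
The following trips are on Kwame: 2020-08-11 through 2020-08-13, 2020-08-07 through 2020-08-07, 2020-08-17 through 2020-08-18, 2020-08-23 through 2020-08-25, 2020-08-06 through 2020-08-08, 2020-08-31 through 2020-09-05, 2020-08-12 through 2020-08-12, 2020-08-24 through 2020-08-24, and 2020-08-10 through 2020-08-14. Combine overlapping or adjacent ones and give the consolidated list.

2020-08-06 through 2020-08-08, 2020-08-10 through 2020-08-14, 2020-08-17 through 2020-08-18, 2020-08-23 through 2020-08-25, 2020-08-31 through 2020-09-05

Sort by start: 2020-08-06 through 2020-08-08, 2020-08-07 through 2020-08-07, 2020-08-10 through 2020-08-14, 2020-08-11 through 2020-08-13, 2020-08-12 through 2020-08-12, 2020-08-17 through 2020-08-18, 2020-08-23 through 2020-08-25, 2020-08-24 through 2020-08-24, 2020-08-31 through 2020-09-05.
2020-08-07 through 2020-08-07 overlaps/touches 2020-08-06 through 2020-08-08 → extend to 2020-08-06 through 2020-08-08.
2020-08-10 through 2020-08-14 is disjoint → start new block.
2020-08-11 through 2020-08-13 overlaps/touches 2020-08-10 through 2020-08-14 → extend to 2020-08-10 through 2020-08-14.
2020-08-12 through 2020-08-12 overlaps/touches 2020-08-10 through 2020-08-14 → extend to 2020-08-10 through 2020-08-14.
2020-08-17 through 2020-08-18 is disjoint → start new block.
2020-08-23 through 2020-08-25 is disjoint → start new block.
2020-08-24 through 2020-08-24 overlaps/touches 2020-08-23 through 2020-08-25 → extend to 2020-08-23 through 2020-08-25.
2020-08-31 through 2020-09-05 is disjoint → start new block.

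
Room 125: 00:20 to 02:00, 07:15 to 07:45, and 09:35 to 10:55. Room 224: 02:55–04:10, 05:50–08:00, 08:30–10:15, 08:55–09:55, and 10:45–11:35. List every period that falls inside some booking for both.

07:15–07:45, 09:35–10:15, 10:45–10:55

B, merged: 02:55–04:10, 05:50–08:00, 08:30–10:15, 10:45–11:35.
00:20–02:00 meets no B interval.
07:15–07:45 ∩ B → 07:15–07:45.
09:35–10:55 ∩ B → 09:35–10:15, 10:45–10:55.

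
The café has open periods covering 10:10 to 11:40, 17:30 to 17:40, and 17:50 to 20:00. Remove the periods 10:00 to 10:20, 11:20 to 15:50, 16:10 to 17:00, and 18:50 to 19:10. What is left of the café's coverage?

10:20–11:20, 17:30–17:40, 17:50–18:50, 19:10–20:00

10:10–11:40 with B removed leaves 10:20–11:20.
17:30–17:40 is untouched.
17:50–20:00 with B removed leaves 17:50–18:50, 19:10–20:00.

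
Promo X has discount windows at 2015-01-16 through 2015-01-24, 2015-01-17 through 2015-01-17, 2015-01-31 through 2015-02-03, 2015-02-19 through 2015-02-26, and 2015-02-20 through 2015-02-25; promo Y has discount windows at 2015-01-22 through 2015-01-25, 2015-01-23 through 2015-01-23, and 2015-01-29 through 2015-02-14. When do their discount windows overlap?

2015-01-22 through 2015-01-24, 2015-01-31 through 2015-02-03

Merge the first list: 2015-01-16 through 2015-01-24, 2015-01-31 through 2015-02-03, 2015-02-19 through 2015-02-26.
Merge the second list: 2015-01-22 through 2015-01-25, 2015-01-29 through 2015-02-14.
2015-01-16 through 2015-01-24 overlaps B on 2015-01-22 through 2015-01-24.
2015-01-31 through 2015-02-03 overlaps B on 2015-01-31 through 2015-02-03.
2015-02-19 through 2015-02-26 falls entirely outside B.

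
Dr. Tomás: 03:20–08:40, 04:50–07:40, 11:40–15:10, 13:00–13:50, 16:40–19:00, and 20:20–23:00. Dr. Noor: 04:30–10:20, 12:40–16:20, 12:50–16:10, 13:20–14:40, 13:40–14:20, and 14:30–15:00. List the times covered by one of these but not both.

First set merges to 03:20-08:40, 11:40-15:10, 16:40-19:00, 20:20-23:00.
Second set merges to 04:30-10:20, 12:40-16:20.
Only in the first: 03:20-04:30, 11:40-12:40, 16:40-19:00, 20:20-23:00.
Only in the second: 08:40-10:20, 15:10-16:20.
Together these are the periods covered by exactly one.

03:20-04:30, 08:40-10:20, 11:40-12:40, 15:10-16:20, 16:40-19:00, 20:20-23:00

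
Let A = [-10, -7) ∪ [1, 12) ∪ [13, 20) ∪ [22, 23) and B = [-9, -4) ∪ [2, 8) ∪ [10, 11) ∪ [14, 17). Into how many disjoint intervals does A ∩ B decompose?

A ∩ B = [-9, -7), [2, 8), [10, 11), [14, 17).
That is 4 disjoint pieces.

4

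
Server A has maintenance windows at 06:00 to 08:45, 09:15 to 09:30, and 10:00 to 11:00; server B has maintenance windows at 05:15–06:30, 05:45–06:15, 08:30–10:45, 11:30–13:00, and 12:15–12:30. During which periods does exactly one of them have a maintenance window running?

05:15-06:00, 06:30-08:30, 08:45-09:15, 09:30-10:00, 10:45-11:00, 11:30-13:00

Second set merges to 05:15-06:30, 08:30-10:45, 11:30-13:00.
Only in the first: 06:30-08:30, 10:45-11:00.
Only in the second: 05:15-06:00, 08:45-09:15, 09:30-10:00, 11:30-13:00.
Together these are the periods covered by exactly one.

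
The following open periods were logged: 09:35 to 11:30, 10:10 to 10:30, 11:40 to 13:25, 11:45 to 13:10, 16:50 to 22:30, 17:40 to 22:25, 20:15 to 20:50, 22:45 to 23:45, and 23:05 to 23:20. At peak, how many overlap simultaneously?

At 20:15, 3 of the intervals are simultaneously active.
No point has more.

3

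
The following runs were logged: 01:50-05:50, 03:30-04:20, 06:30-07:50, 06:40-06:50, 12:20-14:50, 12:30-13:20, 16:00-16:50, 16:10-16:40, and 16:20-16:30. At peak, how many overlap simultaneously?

3

Sweep endpoints in order; track running count of active intervals.
Peak of 3 reached at 16:20.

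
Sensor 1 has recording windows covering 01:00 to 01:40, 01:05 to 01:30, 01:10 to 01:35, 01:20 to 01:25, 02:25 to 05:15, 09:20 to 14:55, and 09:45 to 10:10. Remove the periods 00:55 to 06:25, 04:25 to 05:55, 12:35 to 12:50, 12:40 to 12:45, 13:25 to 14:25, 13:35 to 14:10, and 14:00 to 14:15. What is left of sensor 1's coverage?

09:20–12:35, 12:50–13:25, 14:25–14:55

A, merged: 01:00–01:40, 02:25–05:15, 09:20–14:55.
B, merged: 00:55–06:25, 12:35–12:50, 13:25–14:25.
01:00–01:40: entirely removed.
02:25–05:15: entirely removed.
09:20–14:55 \ B = 09:20–12:35, 12:50–13:25, 14:25–14:55.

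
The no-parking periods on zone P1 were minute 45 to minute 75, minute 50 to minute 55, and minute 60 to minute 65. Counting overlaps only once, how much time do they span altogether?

Merged: minute 45 to minute 75.
Length: 30 minutes.

30 minutes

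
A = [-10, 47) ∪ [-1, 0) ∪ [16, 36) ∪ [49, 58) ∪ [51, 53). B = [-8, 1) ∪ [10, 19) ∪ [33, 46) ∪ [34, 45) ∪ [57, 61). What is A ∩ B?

First set merges to [-10, 47), [49, 58).
Second set merges to [-8, 1), [10, 19), [33, 46), [57, 61).
[-10, 47) ∩ B → [-8, 1), [10, 19), [33, 46).
[49, 58) ∩ B → [57, 58).

[-8, 1) ∪ [10, 19) ∪ [33, 46) ∪ [57, 58)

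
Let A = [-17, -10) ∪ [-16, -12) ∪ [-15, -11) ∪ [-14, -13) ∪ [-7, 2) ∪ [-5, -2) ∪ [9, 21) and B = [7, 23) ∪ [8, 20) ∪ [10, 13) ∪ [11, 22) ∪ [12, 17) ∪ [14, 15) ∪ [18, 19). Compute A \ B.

Merge the first list: [-17, -10), [-7, 2), [9, 21).
Merge the second list: [7, 23).
[-17, -10): nothing removed.
[-7, 2): nothing removed.
[9, 21): entirely removed.

[-17, -10) ∪ [-7, 2)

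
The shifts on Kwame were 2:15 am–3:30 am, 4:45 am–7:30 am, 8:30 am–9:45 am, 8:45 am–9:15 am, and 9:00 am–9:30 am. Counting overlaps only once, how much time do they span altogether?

5 h 15 min

Merged: 2:15 am–3:30 am, 4:45 am–7:30 am, 8:30 am–9:45 am.
Lengths: 1 h 15 min + 2 h 45 min + 1 h 15 min = 5 h 15 min.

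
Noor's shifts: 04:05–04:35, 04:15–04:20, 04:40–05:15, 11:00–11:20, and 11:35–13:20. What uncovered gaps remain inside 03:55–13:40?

The merged coverage is 04:05-04:35, 04:40-05:15, 11:00-11:20, 11:35-13:20.
Uncovered inside 03:55-13:40: 03:55-04:05, 04:35-04:40, 05:15-11:00, 11:20-11:35, 13:20-13:40.

03:55-04:05, 04:35-04:40, 05:15-11:00, 11:20-11:35, 13:20-13:40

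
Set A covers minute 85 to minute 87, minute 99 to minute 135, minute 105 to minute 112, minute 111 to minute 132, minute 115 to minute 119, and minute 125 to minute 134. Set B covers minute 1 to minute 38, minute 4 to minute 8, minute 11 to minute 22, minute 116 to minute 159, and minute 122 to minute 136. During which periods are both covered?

Merge the first list: minute 85 to minute 87, minute 99 to minute 135.
Merge the second list: minute 1 to minute 38, minute 116 to minute 159.
minute 85 to minute 87: no overlap with the second set.
minute 99 to minute 135 meets the second set on minute 116 to minute 135.

minute 116 to minute 135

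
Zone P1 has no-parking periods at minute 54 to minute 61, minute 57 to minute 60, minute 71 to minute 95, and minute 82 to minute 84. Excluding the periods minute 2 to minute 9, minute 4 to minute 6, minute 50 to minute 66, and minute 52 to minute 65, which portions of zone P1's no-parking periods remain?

minute 71 to minute 95

A, merged: minute 54 to minute 61, minute 71 to minute 95.
B, merged: minute 2 to minute 9, minute 50 to minute 66.
minute 54 to minute 61: fully covered by B → removed.
minute 71 to minute 95: no B overlap → unchanged.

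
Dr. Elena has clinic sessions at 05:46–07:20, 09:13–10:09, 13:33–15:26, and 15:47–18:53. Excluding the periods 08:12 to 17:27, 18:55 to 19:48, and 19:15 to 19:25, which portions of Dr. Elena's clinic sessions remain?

05:46–07:20, 17:27–18:53

Second set merges to 08:12–17:27, 18:55–19:48.
05:46–07:20 is untouched.
09:13–10:09 lies entirely inside B → drops out.
13:33–15:26 lies entirely inside B → drops out.
15:47–18:53 with B removed leaves 17:27–18:53.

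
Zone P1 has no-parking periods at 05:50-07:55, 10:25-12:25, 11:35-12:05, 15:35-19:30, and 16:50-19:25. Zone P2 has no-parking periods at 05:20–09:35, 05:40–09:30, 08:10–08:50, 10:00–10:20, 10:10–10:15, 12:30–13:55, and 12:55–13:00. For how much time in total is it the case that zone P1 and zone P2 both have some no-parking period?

2 h 5 min

A, merged: 05:50–07:55, 10:25–12:25, 15:35–19:30.
B, merged: 05:20–09:35, 10:00–10:20, 12:30–13:55.
A ∩ B = 05:50–07:55.
Total: 2 h 5 min.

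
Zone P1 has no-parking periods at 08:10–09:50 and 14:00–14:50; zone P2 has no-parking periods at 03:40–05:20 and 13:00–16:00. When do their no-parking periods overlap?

14:00-14:50

08:10-09:50 falls entirely outside B.
14:00-14:50 overlaps B on 14:00-14:50.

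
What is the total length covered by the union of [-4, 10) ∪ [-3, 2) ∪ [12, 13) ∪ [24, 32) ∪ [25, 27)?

Merged: [-4, 10), [12, 13), [24, 32).
Lengths: 14 + 1 + 8 = 23.

23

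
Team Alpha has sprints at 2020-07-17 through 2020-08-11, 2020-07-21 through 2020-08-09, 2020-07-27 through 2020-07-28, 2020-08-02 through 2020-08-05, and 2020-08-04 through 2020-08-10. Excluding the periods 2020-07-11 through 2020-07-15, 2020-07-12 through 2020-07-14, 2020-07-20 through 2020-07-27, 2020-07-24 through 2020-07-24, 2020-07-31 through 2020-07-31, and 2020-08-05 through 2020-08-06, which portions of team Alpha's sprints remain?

Merge the first list: 2020-07-17 through 2020-08-11.
Merge the second list: 2020-07-11 through 2020-07-15, 2020-07-20 through 2020-07-27, 2020-07-31 through 2020-07-31, 2020-08-05 through 2020-08-06.
2020-07-17 through 2020-08-11 \ B = 2020-07-17 through 2020-07-19, 2020-07-28 through 2020-07-30, 2020-08-01 through 2020-08-04, 2020-08-07 through 2020-08-11.

2020-07-17 through 2020-07-19, 2020-07-28 through 2020-07-30, 2020-08-01 through 2020-08-04, 2020-08-07 through 2020-08-11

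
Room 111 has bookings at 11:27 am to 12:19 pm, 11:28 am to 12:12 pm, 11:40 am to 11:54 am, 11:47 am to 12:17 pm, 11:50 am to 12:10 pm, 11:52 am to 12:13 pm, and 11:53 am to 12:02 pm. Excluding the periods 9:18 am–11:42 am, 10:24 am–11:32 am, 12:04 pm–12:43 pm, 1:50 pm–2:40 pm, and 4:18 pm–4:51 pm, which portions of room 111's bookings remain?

11:42 am–12:04 pm

Merge the first list: 11:27 am–12:19 pm.
Merge the second list: 9:18 am–11:42 am, 12:04 pm–12:43 pm, 1:50 pm–2:40 pm, 4:18 pm–4:51 pm.
11:27 am–12:19 pm with B removed leaves 11:42 am–12:04 pm.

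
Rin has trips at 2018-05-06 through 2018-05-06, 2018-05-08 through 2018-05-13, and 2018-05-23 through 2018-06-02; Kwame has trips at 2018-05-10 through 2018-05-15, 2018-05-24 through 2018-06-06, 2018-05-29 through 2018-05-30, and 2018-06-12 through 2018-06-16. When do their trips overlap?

2018-05-10 through 2018-05-13, 2018-05-24 through 2018-06-02

Merge the second list: 2018-05-10 through 2018-05-15, 2018-05-24 through 2018-06-06, 2018-06-12 through 2018-06-16.
2018-05-06 through 2018-05-06 falls entirely outside B.
2018-05-08 through 2018-05-13 overlaps B on 2018-05-10 through 2018-05-13.
2018-05-23 through 2018-06-02 overlaps B on 2018-05-24 through 2018-06-02.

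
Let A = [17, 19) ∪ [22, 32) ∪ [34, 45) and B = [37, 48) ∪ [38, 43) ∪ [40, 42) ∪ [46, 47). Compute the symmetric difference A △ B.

[17, 19) ∪ [22, 32) ∪ [34, 37) ∪ [45, 48)

B, merged: [37, 48).
A but not B: [17, 19), [22, 32), [34, 37).
B but not A: [45, 48).
Combining gives A △ B.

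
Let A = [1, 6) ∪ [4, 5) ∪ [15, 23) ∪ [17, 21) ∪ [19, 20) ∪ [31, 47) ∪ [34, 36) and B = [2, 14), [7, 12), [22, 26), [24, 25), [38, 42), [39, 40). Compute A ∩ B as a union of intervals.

Merge the first list: [1, 6), [15, 23), [31, 47).
Merge the second list: [2, 14), [22, 26), [38, 42).
[1, 6) ∩ B → [2, 6).
[15, 23) ∩ B → [22, 23).
[31, 47) ∩ B → [38, 42).

[2, 6) ∪ [22, 23) ∪ [38, 42)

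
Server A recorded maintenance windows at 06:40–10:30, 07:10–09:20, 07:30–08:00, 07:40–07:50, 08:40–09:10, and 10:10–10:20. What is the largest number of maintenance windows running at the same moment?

Sweep endpoints in order; track running count of active intervals.
Peak of 4 reached at 07:40.

4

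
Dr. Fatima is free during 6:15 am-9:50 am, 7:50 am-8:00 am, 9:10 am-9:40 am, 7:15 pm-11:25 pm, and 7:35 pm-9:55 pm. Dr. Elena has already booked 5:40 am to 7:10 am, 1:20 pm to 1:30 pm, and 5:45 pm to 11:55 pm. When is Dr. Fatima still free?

A, merged: 6:15 am–9:50 am, 7:15 pm–11:25 pm.
6:15 am–9:50 am \ B = 7:10 am–9:50 am.
7:15 pm–11:25 pm: entirely removed.

7:10 am–9:50 am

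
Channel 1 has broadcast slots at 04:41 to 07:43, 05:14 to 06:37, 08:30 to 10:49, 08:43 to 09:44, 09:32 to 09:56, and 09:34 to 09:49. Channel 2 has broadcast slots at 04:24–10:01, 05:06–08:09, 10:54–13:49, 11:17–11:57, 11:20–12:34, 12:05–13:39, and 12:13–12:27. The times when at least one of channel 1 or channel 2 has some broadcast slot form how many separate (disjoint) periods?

Merge the first list: 04:41–07:43, 08:30–10:49.
Merge the second list: 04:24–10:01, 10:54–13:49.
A ∪ B = 04:24–10:49, 10:54–13:49.
That is 2 disjoint pieces.

2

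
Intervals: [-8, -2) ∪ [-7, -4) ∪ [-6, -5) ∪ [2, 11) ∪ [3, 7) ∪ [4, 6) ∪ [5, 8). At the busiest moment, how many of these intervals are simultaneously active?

Sweep endpoints in order; track running count of active intervals.
Peak of 4 reached at 5.

4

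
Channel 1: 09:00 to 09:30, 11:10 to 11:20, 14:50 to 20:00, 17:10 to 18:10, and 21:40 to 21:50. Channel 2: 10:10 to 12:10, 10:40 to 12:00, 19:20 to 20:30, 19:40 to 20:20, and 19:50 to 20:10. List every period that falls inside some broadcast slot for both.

11:10-11:20, 19:20-20:00

Merge the first list: 09:00-09:30, 11:10-11:20, 14:50-20:00, 21:40-21:50.
Merge the second list: 10:10-12:10, 19:20-20:30.
09:00-09:30 falls entirely outside B.
11:10-11:20 overlaps B on 11:10-11:20.
14:50-20:00 overlaps B on 19:20-20:00.
21:40-21:50 falls entirely outside B.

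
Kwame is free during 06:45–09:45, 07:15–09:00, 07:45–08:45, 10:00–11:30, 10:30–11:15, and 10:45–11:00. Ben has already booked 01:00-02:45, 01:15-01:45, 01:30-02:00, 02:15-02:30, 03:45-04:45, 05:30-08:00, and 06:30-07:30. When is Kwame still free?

A, merged: 06:45–09:45, 10:00–11:30.
B, merged: 01:00–02:45, 03:45–04:45, 05:30–08:00.
06:45–09:45 minus B → 08:00–09:45.
10:00–11:30: no B overlap → unchanged.

08:00–09:45, 10:00–11:30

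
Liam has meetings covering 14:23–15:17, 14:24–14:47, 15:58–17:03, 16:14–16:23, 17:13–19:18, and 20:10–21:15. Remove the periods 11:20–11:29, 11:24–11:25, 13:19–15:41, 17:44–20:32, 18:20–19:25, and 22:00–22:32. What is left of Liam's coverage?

15:58–17:03, 17:13–17:44, 20:32–21:15

First set merges to 14:23–15:17, 15:58–17:03, 17:13–19:18, 20:10–21:15.
Second set merges to 11:20–11:29, 13:19–15:41, 17:44–20:32, 22:00–22:32.
14:23–15:17 lies entirely inside B → drops out.
15:58–17:03 is untouched.
17:13–19:18 with B removed leaves 17:13–17:44.
20:10–21:15 with B removed leaves 20:32–21:15.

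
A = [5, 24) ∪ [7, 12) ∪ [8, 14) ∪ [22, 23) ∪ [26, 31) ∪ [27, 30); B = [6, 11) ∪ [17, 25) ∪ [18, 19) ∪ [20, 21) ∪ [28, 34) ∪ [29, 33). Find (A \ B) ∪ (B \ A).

A, merged: [5, 24), [26, 31).
B, merged: [6, 11), [17, 25), [28, 34).
A \ B = [5, 6), [11, 17), [26, 28).
B \ A = [24, 25), [31, 34).
Union of the two gives the symmetric difference.

[5, 6) ∪ [11, 17) ∪ [24, 25) ∪ [26, 28) ∪ [31, 34)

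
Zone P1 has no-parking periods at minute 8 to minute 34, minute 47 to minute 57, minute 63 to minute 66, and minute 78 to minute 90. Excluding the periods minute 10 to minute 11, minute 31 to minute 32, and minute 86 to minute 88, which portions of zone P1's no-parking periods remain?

minute 8 to minute 34 with B removed leaves minute 8 to minute 10, minute 11 to minute 31, minute 32 to minute 34.
minute 47 to minute 57 is untouched.
minute 63 to minute 66 is untouched.
minute 78 to minute 90 with B removed leaves minute 78 to minute 86, minute 88 to minute 90.

minute 8 to minute 10, minute 11 to minute 31, minute 32 to minute 34, minute 47 to minute 57, minute 63 to minute 66, minute 78 to minute 86, minute 88 to minute 90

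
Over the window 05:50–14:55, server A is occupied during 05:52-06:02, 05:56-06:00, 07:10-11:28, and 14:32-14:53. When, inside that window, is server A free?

05:50–05:52, 06:02–07:10, 11:28–14:32, 14:53–14:55

Covered (merged): 05:52–06:02, 07:10–11:28, 14:32–14:53.
Complement within 05:50–14:55: 05:50–05:52, 06:02–07:10, 11:28–14:32, 14:53–14:55.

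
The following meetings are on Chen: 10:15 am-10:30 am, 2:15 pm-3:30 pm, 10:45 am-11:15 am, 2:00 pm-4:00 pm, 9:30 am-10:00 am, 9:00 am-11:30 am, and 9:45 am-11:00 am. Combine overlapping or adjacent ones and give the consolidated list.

Sort by start: 9:00 am-11:30 am, 9:30 am-10:00 am, 9:45 am-11:00 am, 10:15 am-10:30 am, 10:45 am-11:15 am, 2:00 pm-4:00 pm, 2:15 pm-3:30 pm.
9:30 am-10:00 am overlaps/touches 9:00 am-11:30 am → extend to 9:00 am-11:30 am.
9:45 am-11:00 am overlaps/touches 9:00 am-11:30 am → extend to 9:00 am-11:30 am.
10:15 am-10:30 am overlaps/touches 9:00 am-11:30 am → extend to 9:00 am-11:30 am.
10:45 am-11:15 am overlaps/touches 9:00 am-11:30 am → extend to 9:00 am-11:30 am.
2:00 pm-4:00 pm is disjoint → start new block.
2:15 pm-3:30 pm overlaps/touches 2:00 pm-4:00 pm → extend to 2:00 pm-4:00 pm.

9:00 am-11:30 am, 2:00 pm-4:00 pm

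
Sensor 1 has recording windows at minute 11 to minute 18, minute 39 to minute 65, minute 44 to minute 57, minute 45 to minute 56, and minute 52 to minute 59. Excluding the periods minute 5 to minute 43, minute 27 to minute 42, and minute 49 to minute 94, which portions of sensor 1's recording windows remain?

minute 43 to minute 49

First set merges to minute 11 to minute 18, minute 39 to minute 65.
Second set merges to minute 5 to minute 43, minute 49 to minute 94.
minute 11 to minute 18 lies entirely inside B → drops out.
minute 39 to minute 65 with B removed leaves minute 43 to minute 49.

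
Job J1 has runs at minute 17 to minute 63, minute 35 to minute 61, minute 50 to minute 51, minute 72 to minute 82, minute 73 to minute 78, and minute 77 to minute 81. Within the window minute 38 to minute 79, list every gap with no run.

After merging, the occupied span is minute 17 to minute 63, minute 72 to minute 82.
Uncovered inside minute 38 to minute 79: minute 63 to minute 72.

minute 63 to minute 72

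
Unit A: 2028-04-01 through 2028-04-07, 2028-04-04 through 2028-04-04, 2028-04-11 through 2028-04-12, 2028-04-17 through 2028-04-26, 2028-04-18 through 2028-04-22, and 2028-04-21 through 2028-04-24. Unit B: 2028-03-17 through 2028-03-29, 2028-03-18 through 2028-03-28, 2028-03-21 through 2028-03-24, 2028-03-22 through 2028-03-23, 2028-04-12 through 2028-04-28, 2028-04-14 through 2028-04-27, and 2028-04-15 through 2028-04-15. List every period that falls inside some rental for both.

Merge the first list: 2028-04-01 through 2028-04-07, 2028-04-11 through 2028-04-12, 2028-04-17 through 2028-04-26.
Merge the second list: 2028-03-17 through 2028-03-29, 2028-04-12 through 2028-04-28.
2028-04-01 through 2028-04-07: no overlap with the second set.
2028-04-11 through 2028-04-12 meets the second set on 2028-04-12 through 2028-04-12.
2028-04-17 through 2028-04-26 meets the second set on 2028-04-17 through 2028-04-26.

2028-04-12 through 2028-04-12, 2028-04-17 through 2028-04-26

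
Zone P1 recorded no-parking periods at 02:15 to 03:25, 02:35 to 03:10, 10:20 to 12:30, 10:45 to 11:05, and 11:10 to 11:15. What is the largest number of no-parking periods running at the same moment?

2

Walk the sorted start/end points keeping a running depth.
The depth first hits 2 at 02:35.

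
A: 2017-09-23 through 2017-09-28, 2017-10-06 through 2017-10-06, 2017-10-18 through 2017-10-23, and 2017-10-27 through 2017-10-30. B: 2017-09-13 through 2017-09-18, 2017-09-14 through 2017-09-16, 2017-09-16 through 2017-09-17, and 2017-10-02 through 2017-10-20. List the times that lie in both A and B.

Merge the second list: 2017-09-13 through 2017-09-18, 2017-10-02 through 2017-10-20.
2017-09-23 through 2017-09-28: no overlap with the second set.
2017-10-06 through 2017-10-06 meets the second set on 2017-10-06 through 2017-10-06.
2017-10-18 through 2017-10-23 meets the second set on 2017-10-18 through 2017-10-20.
2017-10-27 through 2017-10-30: no overlap with the second set.

2017-10-06 through 2017-10-06, 2017-10-18 through 2017-10-20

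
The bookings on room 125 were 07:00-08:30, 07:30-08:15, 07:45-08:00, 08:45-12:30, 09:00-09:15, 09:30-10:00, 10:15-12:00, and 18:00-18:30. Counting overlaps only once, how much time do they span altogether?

5 h 45 min

Merged: 07:00–08:30, 08:45–12:30, 18:00–18:30.
Lengths: 1 h 30 min + 3 h 45 min + 30 min = 5 h 45 min.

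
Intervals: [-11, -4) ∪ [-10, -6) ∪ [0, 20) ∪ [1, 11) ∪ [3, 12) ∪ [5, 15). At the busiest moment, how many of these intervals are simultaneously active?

At 5, 4 of the intervals are simultaneously active.
No point has more.

4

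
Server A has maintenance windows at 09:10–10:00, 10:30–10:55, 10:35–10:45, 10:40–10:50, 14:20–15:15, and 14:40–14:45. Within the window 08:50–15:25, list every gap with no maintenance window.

08:50-09:10, 10:00-10:30, 10:55-14:20, 15:15-15:25

Covered (merged): 09:10-10:00, 10:30-10:55, 14:20-15:15.
Gaps within 08:50-15:25: 08:50-09:10, 10:00-10:30, 10:55-14:20, 15:15-15:25.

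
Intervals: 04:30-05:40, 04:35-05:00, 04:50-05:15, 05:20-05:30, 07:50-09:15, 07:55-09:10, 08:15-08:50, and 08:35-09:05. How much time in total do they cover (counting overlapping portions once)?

2 h 35 min

Merged: 04:30–05:40, 07:50–09:15.
Lengths: 1 h 10 min + 1 h 25 min = 2 h 35 min.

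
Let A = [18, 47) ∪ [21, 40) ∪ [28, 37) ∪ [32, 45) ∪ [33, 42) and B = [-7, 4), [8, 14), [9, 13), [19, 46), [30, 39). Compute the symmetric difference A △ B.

First set merges to [18, 47).
Second set merges to [-7, 4), [8, 14), [19, 46).
A \ B = [18, 19), [46, 47).
B \ A = [-7, 4), [8, 14).
Union of the two gives the symmetric difference.

[-7, 4) ∪ [8, 14) ∪ [18, 19) ∪ [46, 47)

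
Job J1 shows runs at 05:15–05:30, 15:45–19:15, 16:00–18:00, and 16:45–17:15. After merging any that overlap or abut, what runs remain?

05:15-05:30, 15:45-19:15

15:45-19:15 is disjoint → start new block.
16:00-18:00 overlaps/touches 15:45-19:15 → extend to 15:45-19:15.
16:45-17:15 overlaps/touches 15:45-19:15 → extend to 15:45-19:15.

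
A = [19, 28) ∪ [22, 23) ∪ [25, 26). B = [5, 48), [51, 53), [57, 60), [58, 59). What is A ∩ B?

[19, 28)

A, merged: [19, 28).
B, merged: [5, 48), [51, 53), [57, 60).
[19, 28) overlaps B on [19, 28).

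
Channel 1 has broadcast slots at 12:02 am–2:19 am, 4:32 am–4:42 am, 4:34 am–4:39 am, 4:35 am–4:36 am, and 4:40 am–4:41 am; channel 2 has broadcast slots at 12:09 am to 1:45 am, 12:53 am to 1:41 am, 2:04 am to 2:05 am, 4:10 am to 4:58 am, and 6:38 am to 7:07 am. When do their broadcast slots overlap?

Merge the first list: 12:02 am–2:19 am, 4:32 am–4:42 am.
Merge the second list: 12:09 am–1:45 am, 2:04 am–2:05 am, 4:10 am–4:58 am, 6:38 am–7:07 am.
12:02 am–2:19 am overlaps B on 12:09 am–1:45 am, 2:04 am–2:05 am.
4:32 am–4:42 am overlaps B on 4:32 am–4:42 am.

12:09 am–1:45 am, 2:04 am–2:05 am, 4:32 am–4:42 am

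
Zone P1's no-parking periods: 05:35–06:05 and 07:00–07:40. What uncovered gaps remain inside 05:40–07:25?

After merging, the occupied span is 05:35-06:05, 07:00-07:40.
Complement within 05:40-07:25: 06:05-07:00.

06:05-07:00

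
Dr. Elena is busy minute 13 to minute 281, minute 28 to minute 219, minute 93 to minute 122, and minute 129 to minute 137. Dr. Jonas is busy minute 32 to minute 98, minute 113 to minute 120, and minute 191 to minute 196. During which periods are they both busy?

A, merged: minute 13 to minute 281.
minute 13 to minute 281 ∩ B → minute 32 to minute 98, minute 113 to minute 120, minute 191 to minute 196.

minute 32 to minute 98, minute 113 to minute 120, minute 191 to minute 196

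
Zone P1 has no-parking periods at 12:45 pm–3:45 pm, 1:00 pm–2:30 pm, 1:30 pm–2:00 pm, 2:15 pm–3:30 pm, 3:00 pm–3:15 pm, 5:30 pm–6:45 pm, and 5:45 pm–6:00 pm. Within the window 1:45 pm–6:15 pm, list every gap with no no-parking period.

Covered (merged): 12:45 pm-3:45 pm, 5:30 pm-6:45 pm.
Uncovered inside 1:45 pm-6:15 pm: 3:45 pm-5:30 pm.

3:45 pm-5:30 pm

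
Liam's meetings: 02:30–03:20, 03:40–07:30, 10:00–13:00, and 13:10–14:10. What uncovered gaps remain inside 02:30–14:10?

03:20–03:40, 07:30–10:00, 13:00–13:10

After merging, the occupied span is 02:30–03:20, 03:40–07:30, 10:00–13:00, 13:10–14:10.
Complement within 02:30–14:10: 03:20–03:40, 07:30–10:00, 13:00–13:10.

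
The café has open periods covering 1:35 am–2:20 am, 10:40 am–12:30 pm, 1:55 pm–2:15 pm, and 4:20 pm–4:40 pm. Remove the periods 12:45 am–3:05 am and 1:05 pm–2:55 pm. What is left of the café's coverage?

1:35 am–2:20 am: fully covered by B → removed.
10:40 am–12:30 pm: no B overlap → unchanged.
1:55 pm–2:15 pm: fully covered by B → removed.
4:20 pm–4:40 pm: no B overlap → unchanged.

10:40 am–12:30 pm, 4:20 pm–4:40 pm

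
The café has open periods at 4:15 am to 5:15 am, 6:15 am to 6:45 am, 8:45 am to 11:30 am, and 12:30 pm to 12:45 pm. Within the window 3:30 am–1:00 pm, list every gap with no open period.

After merging, the occupied span is 4:15 am–5:15 am, 6:15 am–6:45 am, 8:45 am–11:30 am, 12:30 pm–12:45 pm.
Gaps within 3:30 am–1:00 pm: 3:30 am–4:15 am, 5:15 am–6:15 am, 6:45 am–8:45 am, 11:30 am–12:30 pm, 12:45 pm–1:00 pm.

3:30 am–4:15 am, 5:15 am–6:15 am, 6:45 am–8:45 am, 11:30 am–12:30 pm, 12:45 pm–1:00 pm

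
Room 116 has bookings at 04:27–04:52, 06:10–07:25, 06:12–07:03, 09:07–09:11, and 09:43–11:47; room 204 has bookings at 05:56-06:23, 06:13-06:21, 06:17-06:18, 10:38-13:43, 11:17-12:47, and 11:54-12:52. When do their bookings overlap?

06:10-06:23, 10:38-11:47

First set merges to 04:27-04:52, 06:10-07:25, 09:07-09:11, 09:43-11:47.
Second set merges to 05:56-06:23, 10:38-13:43.
04:27-04:52 falls entirely outside B.
06:10-07:25 overlaps B on 06:10-06:23.
09:07-09:11 falls entirely outside B.
09:43-11:47 overlaps B on 10:38-11:47.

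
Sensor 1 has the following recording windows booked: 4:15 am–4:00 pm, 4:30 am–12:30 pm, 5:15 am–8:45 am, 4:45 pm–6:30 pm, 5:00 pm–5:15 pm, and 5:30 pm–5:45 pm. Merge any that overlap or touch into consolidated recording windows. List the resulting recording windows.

4:30 am–12:30 pm overlaps/touches 4:15 am–4:00 pm → extend to 4:15 am–4:00 pm.
5:15 am–8:45 am overlaps/touches 4:15 am–4:00 pm → extend to 4:15 am–4:00 pm.
4:45 pm–6:30 pm is disjoint → start new block.
5:00 pm–5:15 pm overlaps/touches 4:45 pm–6:30 pm → extend to 4:45 pm–6:30 pm.
5:30 pm–5:45 pm overlaps/touches 4:45 pm–6:30 pm → extend to 4:45 pm–6:30 pm.

4:15 am–4:00 pm, 4:45 pm–6:30 pm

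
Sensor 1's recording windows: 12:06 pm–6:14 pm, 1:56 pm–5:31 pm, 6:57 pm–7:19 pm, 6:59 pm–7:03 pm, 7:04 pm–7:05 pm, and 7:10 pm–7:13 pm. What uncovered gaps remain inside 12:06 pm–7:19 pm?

Covered (merged): 12:06 pm-6:14 pm, 6:57 pm-7:19 pm.
Gaps within 12:06 pm-7:19 pm: 6:14 pm-6:57 pm.

6:14 pm-6:57 pm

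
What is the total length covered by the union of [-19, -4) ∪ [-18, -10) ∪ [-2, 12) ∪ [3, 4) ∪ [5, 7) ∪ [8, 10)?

Merged: [-19, -4), [-2, 12).
Lengths: 15 + 14 = 29.

29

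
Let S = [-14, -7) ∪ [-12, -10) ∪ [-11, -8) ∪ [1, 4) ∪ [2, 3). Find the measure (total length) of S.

10

Merged: [-14, -7), [1, 4).
Lengths: 7 + 3 = 10.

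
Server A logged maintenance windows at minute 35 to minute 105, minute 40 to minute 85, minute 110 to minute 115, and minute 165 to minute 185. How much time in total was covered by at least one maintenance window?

Merged: minute 35 to minute 105, minute 110 to minute 115, minute 165 to minute 185.
Lengths: 70 minutes + 5 minutes + 20 minutes = 95 minutes.

95 minutes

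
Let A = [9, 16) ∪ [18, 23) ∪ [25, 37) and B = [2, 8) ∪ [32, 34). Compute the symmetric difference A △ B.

[2, 8) ∪ [9, 16) ∪ [18, 23) ∪ [25, 32) ∪ [34, 37)

A but not B: [9, 16), [18, 23), [25, 32), [34, 37).
B but not A: [2, 8).
Combining gives A △ B.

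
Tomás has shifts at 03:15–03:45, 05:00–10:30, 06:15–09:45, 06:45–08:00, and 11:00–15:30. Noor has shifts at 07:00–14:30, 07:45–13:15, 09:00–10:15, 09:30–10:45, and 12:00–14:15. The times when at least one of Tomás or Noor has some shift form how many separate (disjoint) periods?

A, merged: 03:15–03:45, 05:00–10:30, 11:00–15:30.
B, merged: 07:00–14:30.
A ∪ B = 03:15–03:45, 05:00–15:30.
That is 2 disjoint pieces.

2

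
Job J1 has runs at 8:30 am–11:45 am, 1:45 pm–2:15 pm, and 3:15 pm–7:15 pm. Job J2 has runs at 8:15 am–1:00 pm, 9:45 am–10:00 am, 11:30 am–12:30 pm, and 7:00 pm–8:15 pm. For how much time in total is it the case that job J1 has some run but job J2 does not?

4 h 15 min

Second set merges to 8:15 am–1:00 pm, 7:00 pm–8:15 pm.
A \ B = 1:45 pm–2:15 pm, 3:15 pm–7:00 pm.
Total: 30 min + 3 h 45 min = 4 h 15 min.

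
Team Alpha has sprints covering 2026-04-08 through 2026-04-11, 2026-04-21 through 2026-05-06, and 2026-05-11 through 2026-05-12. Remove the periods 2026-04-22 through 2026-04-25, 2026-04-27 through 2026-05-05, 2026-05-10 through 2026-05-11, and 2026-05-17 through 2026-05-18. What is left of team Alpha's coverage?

2026-04-08 through 2026-04-11: nothing removed.
2026-04-21 through 2026-05-06 \ B = 2026-04-21 through 2026-04-21, 2026-04-26 through 2026-04-26, 2026-05-06 through 2026-05-06.
2026-05-11 through 2026-05-12 \ B = 2026-05-12 through 2026-05-12.

2026-04-08 through 2026-04-11, 2026-04-21 through 2026-04-21, 2026-04-26 through 2026-04-26, 2026-05-06 through 2026-05-06, 2026-05-12 through 2026-05-12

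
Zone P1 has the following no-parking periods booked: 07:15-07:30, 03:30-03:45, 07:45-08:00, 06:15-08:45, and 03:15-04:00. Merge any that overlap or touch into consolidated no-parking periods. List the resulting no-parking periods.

03:15–04:00, 06:15–08:45

Sort by start: 03:15–04:00, 03:30–03:45, 06:15–08:45, 07:15–07:30, 07:45–08:00.
03:30–03:45 overlaps/touches 03:15–04:00 → extend to 03:15–04:00.
06:15–08:45 is disjoint → start new block.
07:15–07:30 overlaps/touches 06:15–08:45 → extend to 06:15–08:45.
07:45–08:00 overlaps/touches 06:15–08:45 → extend to 06:15–08:45.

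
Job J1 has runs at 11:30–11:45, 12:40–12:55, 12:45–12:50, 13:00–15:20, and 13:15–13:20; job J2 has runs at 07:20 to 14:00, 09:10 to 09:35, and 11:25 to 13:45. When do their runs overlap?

11:30–11:45, 12:40–12:55, 13:00–14:00

A, merged: 11:30–11:45, 12:40–12:55, 13:00–15:20.
B, merged: 07:20–14:00.
11:30–11:45 meets the second set on 11:30–11:45.
12:40–12:55 meets the second set on 12:40–12:55.
13:00–15:20 meets the second set on 13:00–14:00.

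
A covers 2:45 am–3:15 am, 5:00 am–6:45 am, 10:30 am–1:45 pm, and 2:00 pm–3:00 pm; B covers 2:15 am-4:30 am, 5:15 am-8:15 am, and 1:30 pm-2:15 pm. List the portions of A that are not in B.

5:00 am-5:15 am, 10:30 am-1:30 pm, 2:15 pm-3:00 pm

2:45 am-3:15 am lies entirely inside B → drops out.
5:00 am-6:45 am with B removed leaves 5:00 am-5:15 am.
10:30 am-1:45 pm with B removed leaves 10:30 am-1:30 pm.
2:00 pm-3:00 pm with B removed leaves 2:15 pm-3:00 pm.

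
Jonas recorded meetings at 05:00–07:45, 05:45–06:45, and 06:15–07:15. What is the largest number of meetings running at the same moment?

3

At 06:15, 3 of the intervals are simultaneously active.
No point has more.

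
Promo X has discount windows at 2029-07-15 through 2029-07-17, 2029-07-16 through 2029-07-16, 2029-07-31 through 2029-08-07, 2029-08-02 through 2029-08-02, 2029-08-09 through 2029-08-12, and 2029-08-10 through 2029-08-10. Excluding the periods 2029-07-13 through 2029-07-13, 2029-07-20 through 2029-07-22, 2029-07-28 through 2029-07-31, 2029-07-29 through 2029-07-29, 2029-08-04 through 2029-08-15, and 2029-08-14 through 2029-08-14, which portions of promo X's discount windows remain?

First set merges to 2029-07-15 through 2029-07-17, 2029-07-31 through 2029-08-07, 2029-08-09 through 2029-08-12.
Second set merges to 2029-07-13 through 2029-07-13, 2029-07-20 through 2029-07-22, 2029-07-28 through 2029-07-31, 2029-08-04 through 2029-08-15.
2029-07-15 through 2029-07-17: nothing removed.
2029-07-31 through 2029-08-07 \ B = 2029-08-01 through 2029-08-03.
2029-08-09 through 2029-08-12: entirely removed.

2029-07-15 through 2029-07-17, 2029-08-01 through 2029-08-03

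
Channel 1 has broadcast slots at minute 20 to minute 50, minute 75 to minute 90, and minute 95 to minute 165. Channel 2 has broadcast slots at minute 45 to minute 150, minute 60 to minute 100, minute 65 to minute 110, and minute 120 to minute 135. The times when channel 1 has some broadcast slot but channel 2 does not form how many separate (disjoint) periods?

2

B, merged: minute 45 to minute 150.
A \ B = minute 20 to minute 45, minute 150 to minute 165.
That is 2 disjoint pieces.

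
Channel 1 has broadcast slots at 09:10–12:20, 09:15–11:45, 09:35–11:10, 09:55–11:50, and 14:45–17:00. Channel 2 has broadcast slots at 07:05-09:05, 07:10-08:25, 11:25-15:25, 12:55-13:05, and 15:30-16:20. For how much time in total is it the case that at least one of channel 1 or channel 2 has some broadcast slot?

9 h 50 min

First set merges to 09:10–12:20, 14:45–17:00.
Second set merges to 07:05–09:05, 11:25–15:25, 15:30–16:20.
A ∪ B = 07:05–09:05, 09:10–17:00.
Total: 2 h + 7 h 50 min = 9 h 50 min.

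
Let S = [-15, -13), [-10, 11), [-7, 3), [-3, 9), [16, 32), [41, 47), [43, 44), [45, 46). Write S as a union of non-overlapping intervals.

[-15, -13) ∪ [-10, 11) ∪ [16, 32) ∪ [41, 47)

[-10, 11) is disjoint → start new block.
[-7, 3) overlaps/touches [-10, 11) → extend to [-10, 11).
[-3, 9) overlaps/touches [-10, 11) → extend to [-10, 11).
[16, 32) is disjoint → start new block.
[41, 47) is disjoint → start new block.
[43, 44) overlaps/touches [41, 47) → extend to [41, 47).
[45, 46) overlaps/touches [41, 47) → extend to [41, 47).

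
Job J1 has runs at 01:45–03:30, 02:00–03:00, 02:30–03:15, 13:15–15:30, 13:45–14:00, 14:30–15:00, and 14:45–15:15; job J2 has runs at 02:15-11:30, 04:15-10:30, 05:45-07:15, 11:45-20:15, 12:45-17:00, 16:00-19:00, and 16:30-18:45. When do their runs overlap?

First set merges to 01:45–03:30, 13:15–15:30.
Second set merges to 02:15–11:30, 11:45–20:15.
01:45–03:30 ∩ B → 02:15–03:30.
13:15–15:30 ∩ B → 13:15–15:30.

02:15–03:30, 13:15–15:30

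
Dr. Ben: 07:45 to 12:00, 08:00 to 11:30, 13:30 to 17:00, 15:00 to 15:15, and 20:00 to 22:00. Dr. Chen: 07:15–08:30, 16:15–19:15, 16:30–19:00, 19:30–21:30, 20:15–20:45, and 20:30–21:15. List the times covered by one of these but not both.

07:15–07:45, 08:30–12:00, 13:30–16:15, 17:00–19:15, 19:30–20:00, 21:30–22:00

First set merges to 07:45–12:00, 13:30–17:00, 20:00–22:00.
Second set merges to 07:15–08:30, 16:15–19:15, 19:30–21:30.
Only in the first: 08:30–12:00, 13:30–16:15, 21:30–22:00.
Only in the second: 07:15–07:45, 17:00–19:15, 19:30–20:00.
Together these are the periods covered by exactly one.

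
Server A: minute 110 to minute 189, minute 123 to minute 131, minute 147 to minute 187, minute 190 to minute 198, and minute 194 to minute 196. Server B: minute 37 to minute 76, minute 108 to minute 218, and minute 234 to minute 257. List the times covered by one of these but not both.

Merge the first list: minute 110 to minute 189, minute 190 to minute 198.
A but not B: none.
B but not A: minute 37 to minute 76, minute 108 to minute 110, minute 189 to minute 190, minute 198 to minute 218, minute 234 to minute 257.
Combining gives A △ B.

minute 37 to minute 76, minute 108 to minute 110, minute 189 to minute 190, minute 198 to minute 218, minute 234 to minute 257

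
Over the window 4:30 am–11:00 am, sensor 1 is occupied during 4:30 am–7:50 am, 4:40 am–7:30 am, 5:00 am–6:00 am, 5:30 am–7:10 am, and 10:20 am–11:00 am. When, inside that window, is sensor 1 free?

7:50 am–10:20 am

The merged coverage is 4:30 am–7:50 am, 10:20 am–11:00 am.
Gaps within 4:30 am–11:00 am: 7:50 am–10:20 am.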